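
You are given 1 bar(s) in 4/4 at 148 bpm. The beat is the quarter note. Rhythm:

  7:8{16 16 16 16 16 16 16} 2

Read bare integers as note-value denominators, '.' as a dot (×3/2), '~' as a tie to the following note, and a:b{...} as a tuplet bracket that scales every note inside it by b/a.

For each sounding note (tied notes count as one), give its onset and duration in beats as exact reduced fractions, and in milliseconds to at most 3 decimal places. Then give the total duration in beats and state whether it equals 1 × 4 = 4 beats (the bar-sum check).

1) 0.0ms=0b +115.83ms=2/7b
2) 115.83ms=2/7b +115.83ms=2/7b
3) 231.66ms=4/7b +115.83ms=2/7b
4) 347.49ms=6/7b +115.83ms=2/7b
5) 463.32ms=8/7b +115.83ms=2/7b
6) 579.151ms=10/7b +115.83ms=2/7b
7) 694.981ms=12/7b +115.83ms=2/7b
8) 810.811ms=2b +810.811ms=2b
Σ=4b of 4 (148bpm 4/4) — PASS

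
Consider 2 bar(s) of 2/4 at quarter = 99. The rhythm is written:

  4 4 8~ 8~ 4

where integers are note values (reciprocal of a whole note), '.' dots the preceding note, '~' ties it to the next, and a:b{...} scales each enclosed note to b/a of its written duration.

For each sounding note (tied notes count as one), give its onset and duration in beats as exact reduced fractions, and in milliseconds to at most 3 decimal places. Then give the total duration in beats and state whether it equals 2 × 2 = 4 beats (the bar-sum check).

1) 0.0ms=0b +606.061ms=1b
2) 606.061ms=1b +606.061ms=1b
3) 1212.121ms=2b +1212.121ms=2b
Σ=4b of 4 (99bpm 2/4) — PASS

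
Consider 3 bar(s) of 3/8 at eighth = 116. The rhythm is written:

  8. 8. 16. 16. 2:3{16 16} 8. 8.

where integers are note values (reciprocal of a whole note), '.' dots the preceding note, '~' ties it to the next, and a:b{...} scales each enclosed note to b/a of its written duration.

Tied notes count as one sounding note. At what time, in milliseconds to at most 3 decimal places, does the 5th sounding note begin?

note 5 onset = 9/2b = 2327.586ms

1. 0.0ms @ 0 + 775.862ms (3/2)
2. 775.862ms @ 3/2 + 775.862ms (3/2)
3. 1551.724ms @ 3 + 387.931ms (3/4)
4. 1939.655ms @ 15/4 + 387.931ms (3/4)
5. 2327.586ms @ 9/2 + 387.931ms (3/4)
6. 2715.517ms @ 21/4 + 387.931ms (3/4)
7. 3103.448ms @ 6 + 775.862ms (3/2)
8. 3879.31ms @ 15/2 + 775.862ms (3/2)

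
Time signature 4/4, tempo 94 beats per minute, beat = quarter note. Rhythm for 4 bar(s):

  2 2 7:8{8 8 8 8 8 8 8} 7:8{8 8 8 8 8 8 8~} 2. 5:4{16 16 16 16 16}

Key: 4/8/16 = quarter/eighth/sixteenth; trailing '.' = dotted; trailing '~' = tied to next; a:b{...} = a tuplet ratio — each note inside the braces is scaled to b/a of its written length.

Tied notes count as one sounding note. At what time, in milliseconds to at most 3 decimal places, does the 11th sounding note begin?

note 11 onset = 60/7b = 5471.125ms

1. 0.0ms @ 0 + 1276.596ms (2)
2. 1276.596ms @ 2 + 1276.596ms (2)
3. 2553.191ms @ 4 + 364.742ms (4/7)
4. 2917.933ms @ 32/7 + 364.742ms (4/7)
5. 3282.675ms @ 36/7 + 364.742ms (4/7)
6. 3647.416ms @ 40/7 + 364.742ms (4/7)
7. 4012.158ms @ 44/7 + 364.742ms (4/7)
8. 4376.9ms @ 48/7 + 364.742ms (4/7)
9. 4741.641ms @ 52/7 + 364.742ms (4/7)
10. 5106.383ms @ 8 + 364.742ms (4/7)
11. 5471.125ms @ 60/7 + 364.742ms (4/7)
12. 5835.866ms @ 64/7 + 364.742ms (4/7)
13. 6200.608ms @ 68/7 + 364.742ms (4/7)
14. 6565.35ms @ 72/7 + 364.742ms (4/7)
15. 6930.091ms @ 76/7 + 364.742ms (4/7)
16. 7294.833ms @ 80/7 + 2279.635ms (25/7)
17. 9574.468ms @ 15 + 127.66ms (1/5)
18. 9702.128ms @ 76/5 + 127.66ms (1/5)
19. 9829.787ms @ 77/5 + 127.66ms (1/5)
20. 9957.447ms @ 78/5 + 127.66ms (1/5)
21. 10085.106ms @ 79/5 + 127.66ms (1/5)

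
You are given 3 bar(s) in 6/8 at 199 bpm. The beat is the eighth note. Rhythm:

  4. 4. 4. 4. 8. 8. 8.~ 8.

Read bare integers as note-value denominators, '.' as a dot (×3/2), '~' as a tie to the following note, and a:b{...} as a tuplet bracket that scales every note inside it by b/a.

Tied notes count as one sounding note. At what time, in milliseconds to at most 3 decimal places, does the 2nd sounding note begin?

1. 0.0ms @ 0 + 904.523ms (3)
2. 904.523ms @ 3 + 904.523ms (3)
3. 1809.045ms @ 6 + 904.523ms (3)
4. 2713.568ms @ 9 + 904.523ms (3)
5. 3618.09ms @ 12 + 452.261ms (3/2)
6. 4070.352ms @ 27/2 + 452.261ms (3/2)
7. 4522.613ms @ 15 + 904.523ms (3)

note 2 onset = 3b = 904.523ms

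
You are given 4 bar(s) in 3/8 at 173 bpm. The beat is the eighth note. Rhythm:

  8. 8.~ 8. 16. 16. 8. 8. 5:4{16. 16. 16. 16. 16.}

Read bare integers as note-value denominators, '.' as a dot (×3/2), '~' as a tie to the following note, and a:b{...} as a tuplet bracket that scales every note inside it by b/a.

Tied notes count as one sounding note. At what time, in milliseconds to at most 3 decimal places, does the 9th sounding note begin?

note 9 onset = 51/5b = 3537.572ms

1. 0.0ms @ 0 + 520.231ms (3/2)
2. 520.231ms @ 3/2 + 1040.462ms (3)
3. 1560.694ms @ 9/2 + 260.116ms (3/4)
4. 1820.809ms @ 21/4 + 260.116ms (3/4)
5. 2080.925ms @ 6 + 520.231ms (3/2)
6. 2601.156ms @ 15/2 + 520.231ms (3/2)
7. 3121.387ms @ 9 + 208.092ms (3/5)
8. 3329.48ms @ 48/5 + 208.092ms (3/5)
9. 3537.572ms @ 51/5 + 208.092ms (3/5)
10. 3745.665ms @ 54/5 + 208.092ms (3/5)
11. 3953.757ms @ 57/5 + 208.092ms (3/5)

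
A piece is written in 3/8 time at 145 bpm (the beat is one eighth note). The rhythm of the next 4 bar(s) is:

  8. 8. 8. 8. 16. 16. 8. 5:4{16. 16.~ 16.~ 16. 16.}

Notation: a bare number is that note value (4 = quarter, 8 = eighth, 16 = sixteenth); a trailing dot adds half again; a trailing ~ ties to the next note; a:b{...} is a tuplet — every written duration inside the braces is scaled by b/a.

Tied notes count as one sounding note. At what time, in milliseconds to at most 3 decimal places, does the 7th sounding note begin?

1. 0.0ms @ 0 + 620.69ms (3/2)
2. 620.69ms @ 3/2 + 620.69ms (3/2)
3. 1241.379ms @ 3 + 620.69ms (3/2)
4. 1862.069ms @ 9/2 + 620.69ms (3/2)
5. 2482.759ms @ 6 + 310.345ms (3/4)
6. 2793.103ms @ 27/4 + 310.345ms (3/4)
7. 3103.448ms @ 15/2 + 620.69ms (3/2)
8. 3724.138ms @ 9 + 248.276ms (3/5)
9. 3972.414ms @ 48/5 + 744.828ms (9/5)
10. 4717.241ms @ 57/5 + 248.276ms (3/5)

note 7 onset = 15/2b = 3103.448ms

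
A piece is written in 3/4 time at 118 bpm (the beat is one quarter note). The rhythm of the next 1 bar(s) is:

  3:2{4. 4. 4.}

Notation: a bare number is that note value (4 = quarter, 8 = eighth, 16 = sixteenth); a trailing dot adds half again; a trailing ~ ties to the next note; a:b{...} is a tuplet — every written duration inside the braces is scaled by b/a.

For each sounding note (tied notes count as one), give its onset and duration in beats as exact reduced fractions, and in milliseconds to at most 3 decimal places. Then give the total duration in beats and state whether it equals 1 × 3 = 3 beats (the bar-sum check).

1) 0.0ms=0b +508.475ms=1b
2) 508.475ms=1b +508.475ms=1b
3) 1016.949ms=2b +508.475ms=1b
Σ=3b of 3 (118bpm 3/4) — PASS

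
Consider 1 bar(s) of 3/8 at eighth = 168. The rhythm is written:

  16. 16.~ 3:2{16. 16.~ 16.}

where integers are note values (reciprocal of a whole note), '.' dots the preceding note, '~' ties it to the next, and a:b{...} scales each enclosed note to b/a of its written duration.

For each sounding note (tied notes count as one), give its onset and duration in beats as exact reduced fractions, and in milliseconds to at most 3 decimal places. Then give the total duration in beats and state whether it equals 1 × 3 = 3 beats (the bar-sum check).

1) 0.0ms=0b +267.857ms=3/4b
2) 267.857ms=3/4b +446.429ms=5/4b
3) 714.286ms=2b +357.143ms=1b
Σ=3b of 3 (168bpm 3/8) — PASS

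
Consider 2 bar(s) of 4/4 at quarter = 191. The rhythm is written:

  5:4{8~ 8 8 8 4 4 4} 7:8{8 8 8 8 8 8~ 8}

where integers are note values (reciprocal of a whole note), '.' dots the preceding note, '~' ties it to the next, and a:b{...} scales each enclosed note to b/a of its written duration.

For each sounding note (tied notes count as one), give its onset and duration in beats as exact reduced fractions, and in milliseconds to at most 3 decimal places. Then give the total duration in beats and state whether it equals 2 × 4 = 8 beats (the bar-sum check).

1) 0.0ms=0b +251.309ms=4/5b
2) 251.309ms=4/5b +125.654ms=2/5b
3) 376.963ms=6/5b +125.654ms=2/5b
4) 502.618ms=8/5b +251.309ms=4/5b
5) 753.927ms=12/5b +251.309ms=4/5b
6) 1005.236ms=16/5b +251.309ms=4/5b
7) 1256.545ms=4b +179.506ms=4/7b
8) 1436.051ms=32/7b +179.506ms=4/7b
9) 1615.557ms=36/7b +179.506ms=4/7b
10) 1795.064ms=40/7b +179.506ms=4/7b
11) 1974.57ms=44/7b +179.506ms=4/7b
12) 2154.076ms=48/7b +359.013ms=8/7b
Σ=8b of 8 (191bpm 4/4) — PASS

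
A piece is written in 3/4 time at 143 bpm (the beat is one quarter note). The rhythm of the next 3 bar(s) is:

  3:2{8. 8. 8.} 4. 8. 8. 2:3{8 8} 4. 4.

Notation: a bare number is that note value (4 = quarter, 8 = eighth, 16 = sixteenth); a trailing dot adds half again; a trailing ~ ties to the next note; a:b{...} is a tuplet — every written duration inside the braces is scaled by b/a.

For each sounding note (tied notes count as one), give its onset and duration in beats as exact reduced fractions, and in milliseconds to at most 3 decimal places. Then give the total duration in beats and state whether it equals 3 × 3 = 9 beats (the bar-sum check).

1) 0.0ms=0b +209.79ms=1/2b
2) 209.79ms=1/2b +209.79ms=1/2b
3) 419.58ms=1b +209.79ms=1/2b
4) 629.371ms=3/2b +629.371ms=3/2b
5) 1258.741ms=3b +314.685ms=3/4b
6) 1573.427ms=15/4b +314.685ms=3/4b
7) 1888.112ms=9/2b +314.685ms=3/4b
8) 2202.797ms=21/4b +314.685ms=3/4b
9) 2517.483ms=6b +629.371ms=3/2b
10) 3146.853ms=15/2b +629.371ms=3/2b
Σ=9b of 9 (143bpm 3/4) — PASS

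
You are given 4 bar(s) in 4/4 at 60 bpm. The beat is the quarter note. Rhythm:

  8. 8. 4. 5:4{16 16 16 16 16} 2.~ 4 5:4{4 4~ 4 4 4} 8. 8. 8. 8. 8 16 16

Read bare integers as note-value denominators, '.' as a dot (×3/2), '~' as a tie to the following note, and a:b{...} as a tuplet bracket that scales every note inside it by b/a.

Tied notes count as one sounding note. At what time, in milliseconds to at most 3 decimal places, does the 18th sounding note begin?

note 18 onset = 15b = 15000.0ms

1. 0.0ms @ 0 + 750.0ms (3/4)
2. 750.0ms @ 3/4 + 750.0ms (3/4)
3. 1500.0ms @ 3/2 + 1500.0ms (3/2)
4. 3000.0ms @ 3 + 200.0ms (1/5)
5. 3200.0ms @ 16/5 + 200.0ms (1/5)
6. 3400.0ms @ 17/5 + 200.0ms (1/5)
7. 3600.0ms @ 18/5 + 200.0ms (1/5)
8. 3800.0ms @ 19/5 + 200.0ms (1/5)
9. 4000.0ms @ 4 + 4000.0ms (4)
10. 8000.0ms @ 8 + 800.0ms (4/5)
11. 8800.0ms @ 44/5 + 1600.0ms (8/5)
12. 10400.0ms @ 52/5 + 800.0ms (4/5)
13. 11200.0ms @ 56/5 + 800.0ms (4/5)
14. 12000.0ms @ 12 + 750.0ms (3/4)
15. 12750.0ms @ 51/4 + 750.0ms (3/4)
16. 13500.0ms @ 27/2 + 750.0ms (3/4)
17. 14250.0ms @ 57/4 + 750.0ms (3/4)
18. 15000.0ms @ 15 + 500.0ms (1/2)
19. 15500.0ms @ 31/2 + 250.0ms (1/4)
20. 15750.0ms @ 63/4 + 250.0ms (1/4)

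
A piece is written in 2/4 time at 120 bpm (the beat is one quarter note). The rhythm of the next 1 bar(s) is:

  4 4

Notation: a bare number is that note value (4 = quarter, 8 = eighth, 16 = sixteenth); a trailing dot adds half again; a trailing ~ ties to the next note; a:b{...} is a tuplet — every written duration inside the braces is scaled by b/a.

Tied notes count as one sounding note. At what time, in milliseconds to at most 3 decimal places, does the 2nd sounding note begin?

note 2 onset = 1b = 500.0ms

1. 0.0ms @ 0 + 500.0ms (1)
2. 500.0ms @ 1 + 500.0ms (1)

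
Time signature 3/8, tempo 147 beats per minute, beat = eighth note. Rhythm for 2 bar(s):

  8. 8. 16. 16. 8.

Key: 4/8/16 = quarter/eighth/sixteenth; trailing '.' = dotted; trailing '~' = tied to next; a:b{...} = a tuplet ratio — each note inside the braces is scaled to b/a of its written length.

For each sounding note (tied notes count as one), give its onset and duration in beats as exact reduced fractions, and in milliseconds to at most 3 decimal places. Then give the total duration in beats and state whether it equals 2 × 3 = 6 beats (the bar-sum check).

1) 0.0ms=0b +612.245ms=3/2b
2) 612.245ms=3/2b +612.245ms=3/2b
3) 1224.49ms=3b +306.122ms=3/4b
4) 1530.612ms=15/4b +306.122ms=3/4b
5) 1836.735ms=9/2b +612.245ms=3/2b
Σ=6b of 6 (147bpm 3/8) — PASS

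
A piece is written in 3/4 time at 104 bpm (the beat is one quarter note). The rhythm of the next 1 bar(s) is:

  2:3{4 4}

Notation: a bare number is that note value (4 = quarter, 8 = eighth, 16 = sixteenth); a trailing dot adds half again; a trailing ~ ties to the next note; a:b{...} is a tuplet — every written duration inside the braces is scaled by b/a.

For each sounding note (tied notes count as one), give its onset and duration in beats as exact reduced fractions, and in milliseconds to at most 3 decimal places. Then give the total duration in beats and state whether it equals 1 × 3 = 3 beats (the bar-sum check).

1) 0.0ms=0b +865.385ms=3/2b
2) 865.385ms=3/2b +865.385ms=3/2b
Σ=3b of 3 (104bpm 3/4) — PASS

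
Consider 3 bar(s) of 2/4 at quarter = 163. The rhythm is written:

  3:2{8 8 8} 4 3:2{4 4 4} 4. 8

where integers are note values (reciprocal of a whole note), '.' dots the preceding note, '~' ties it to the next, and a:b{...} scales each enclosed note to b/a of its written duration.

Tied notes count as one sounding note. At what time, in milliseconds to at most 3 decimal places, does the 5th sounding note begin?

1. 0.0ms @ 0 + 122.699ms (1/3)
2. 122.699ms @ 1/3 + 122.699ms (1/3)
3. 245.399ms @ 2/3 + 122.699ms (1/3)
4. 368.098ms @ 1 + 368.098ms (1)
5. 736.196ms @ 2 + 245.399ms (2/3)
6. 981.595ms @ 8/3 + 245.399ms (2/3)
7. 1226.994ms @ 10/3 + 245.399ms (2/3)
8. 1472.393ms @ 4 + 552.147ms (3/2)
9. 2024.54ms @ 11/2 + 184.049ms (1/2)

note 5 onset = 2b = 736.196ms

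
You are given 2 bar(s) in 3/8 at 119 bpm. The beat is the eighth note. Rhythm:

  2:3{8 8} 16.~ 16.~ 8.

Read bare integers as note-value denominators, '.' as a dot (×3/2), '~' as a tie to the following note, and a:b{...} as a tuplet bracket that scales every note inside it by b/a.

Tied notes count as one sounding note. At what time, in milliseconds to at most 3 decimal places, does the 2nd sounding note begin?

note 2 onset = 3/2b = 756.303ms

1. 0.0ms @ 0 + 756.303ms (3/2)
2. 756.303ms @ 3/2 + 756.303ms (3/2)
3. 1512.605ms @ 3 + 1512.605ms (3)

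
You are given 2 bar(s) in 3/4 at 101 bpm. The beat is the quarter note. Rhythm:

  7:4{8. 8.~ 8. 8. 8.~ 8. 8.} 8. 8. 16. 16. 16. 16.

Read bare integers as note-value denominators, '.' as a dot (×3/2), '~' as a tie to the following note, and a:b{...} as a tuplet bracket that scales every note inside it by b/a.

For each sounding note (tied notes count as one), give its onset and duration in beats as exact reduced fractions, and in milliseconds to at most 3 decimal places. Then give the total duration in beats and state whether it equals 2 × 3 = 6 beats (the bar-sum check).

1) 0.0ms=0b +254.597ms=3/7b
2) 254.597ms=3/7b +509.194ms=6/7b
3) 763.791ms=9/7b +254.597ms=3/7b
4) 1018.388ms=12/7b +509.194ms=6/7b
5) 1527.581ms=18/7b +254.597ms=3/7b
6) 1782.178ms=3b +445.545ms=3/4b
7) 2227.723ms=15/4b +445.545ms=3/4b
8) 2673.267ms=9/2b +222.772ms=3/8b
9) 2896.04ms=39/8b +222.772ms=3/8b
10) 3118.812ms=21/4b +222.772ms=3/8b
11) 3341.584ms=45/8b +222.772ms=3/8b
Σ=6b of 6 (101bpm 3/4) — PASS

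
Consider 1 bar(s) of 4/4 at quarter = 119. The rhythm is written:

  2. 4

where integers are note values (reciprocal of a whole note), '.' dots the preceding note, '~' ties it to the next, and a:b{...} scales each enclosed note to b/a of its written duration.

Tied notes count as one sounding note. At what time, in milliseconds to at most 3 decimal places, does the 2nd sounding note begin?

note 2 onset = 3b = 1512.605ms

1. 0.0ms @ 0 + 1512.605ms (3)
2. 1512.605ms @ 3 + 504.202ms (1)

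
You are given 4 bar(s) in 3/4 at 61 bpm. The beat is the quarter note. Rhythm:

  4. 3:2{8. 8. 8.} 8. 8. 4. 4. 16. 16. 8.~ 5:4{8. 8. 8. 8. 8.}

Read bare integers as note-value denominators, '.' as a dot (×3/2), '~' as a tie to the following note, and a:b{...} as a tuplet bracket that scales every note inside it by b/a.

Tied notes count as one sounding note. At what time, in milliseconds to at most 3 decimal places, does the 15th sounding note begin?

1. 0.0ms @ 0 + 1475.41ms (3/2)
2. 1475.41ms @ 3/2 + 491.803ms (1/2)
3. 1967.213ms @ 2 + 491.803ms (1/2)
4. 2459.016ms @ 5/2 + 491.803ms (1/2)
5. 2950.82ms @ 3 + 737.705ms (3/4)
6. 3688.525ms @ 15/4 + 737.705ms (3/4)
7. 4426.23ms @ 9/2 + 1475.41ms (3/2)
8. 5901.639ms @ 6 + 1475.41ms (3/2)
9. 7377.049ms @ 15/2 + 368.852ms (3/8)
10. 7745.902ms @ 63/8 + 368.852ms (3/8)
11. 8114.754ms @ 33/4 + 1327.869ms (27/20)
12. 9442.623ms @ 48/5 + 590.164ms (3/5)
13. 10032.787ms @ 51/5 + 590.164ms (3/5)
14. 10622.951ms @ 54/5 + 590.164ms (3/5)
15. 11213.115ms @ 57/5 + 590.164ms (3/5)

note 15 onset = 57/5b = 11213.115ms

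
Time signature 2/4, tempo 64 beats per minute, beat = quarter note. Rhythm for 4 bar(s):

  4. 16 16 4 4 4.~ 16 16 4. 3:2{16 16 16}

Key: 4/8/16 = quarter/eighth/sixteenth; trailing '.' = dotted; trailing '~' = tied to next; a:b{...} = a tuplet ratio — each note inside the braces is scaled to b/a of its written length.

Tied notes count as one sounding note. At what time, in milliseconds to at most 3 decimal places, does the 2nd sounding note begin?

1. 0.0ms @ 0 + 1406.25ms (3/2)
2. 1406.25ms @ 3/2 + 234.375ms (1/4)
3. 1640.625ms @ 7/4 + 234.375ms (1/4)
4. 1875.0ms @ 2 + 937.5ms (1)
5. 2812.5ms @ 3 + 937.5ms (1)
6. 3750.0ms @ 4 + 1640.625ms (7/4)
7. 5390.625ms @ 23/4 + 234.375ms (1/4)
8. 5625.0ms @ 6 + 1406.25ms (3/2)
9. 7031.25ms @ 15/2 + 156.25ms (1/6)
10. 7187.5ms @ 23/3 + 156.25ms (1/6)
11. 7343.75ms @ 47/6 + 156.25ms (1/6)

note 2 onset = 3/2b = 1406.25ms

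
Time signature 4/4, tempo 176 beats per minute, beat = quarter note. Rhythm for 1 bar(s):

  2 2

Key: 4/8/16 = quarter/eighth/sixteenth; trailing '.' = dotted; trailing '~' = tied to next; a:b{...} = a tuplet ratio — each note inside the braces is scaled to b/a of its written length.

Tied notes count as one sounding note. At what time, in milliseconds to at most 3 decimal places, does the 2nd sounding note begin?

1. 0.0ms @ 0 + 681.818ms (2)
2. 681.818ms @ 2 + 681.818ms (2)

note 2 onset = 2b = 681.818ms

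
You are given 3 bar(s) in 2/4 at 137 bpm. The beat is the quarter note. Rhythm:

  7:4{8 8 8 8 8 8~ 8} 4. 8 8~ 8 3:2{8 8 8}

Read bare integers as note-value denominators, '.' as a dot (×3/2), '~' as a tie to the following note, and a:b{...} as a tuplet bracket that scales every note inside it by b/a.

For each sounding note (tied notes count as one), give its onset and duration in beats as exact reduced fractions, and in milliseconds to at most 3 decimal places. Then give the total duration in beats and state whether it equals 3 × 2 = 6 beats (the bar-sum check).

1) 0.0ms=0b +125.13ms=2/7b
2) 125.13ms=2/7b +125.13ms=2/7b
3) 250.261ms=4/7b +125.13ms=2/7b
4) 375.391ms=6/7b +125.13ms=2/7b
5) 500.521ms=8/7b +125.13ms=2/7b
6) 625.652ms=10/7b +250.261ms=4/7b
7) 875.912ms=2b +656.934ms=3/2b
8) 1532.847ms=7/2b +218.978ms=1/2b
9) 1751.825ms=4b +437.956ms=1b
10) 2189.781ms=5b +145.985ms=1/3b
11) 2335.766ms=16/3b +145.985ms=1/3b
12) 2481.752ms=17/3b +145.985ms=1/3b
Σ=6b of 6 (137bpm 2/4) — PASS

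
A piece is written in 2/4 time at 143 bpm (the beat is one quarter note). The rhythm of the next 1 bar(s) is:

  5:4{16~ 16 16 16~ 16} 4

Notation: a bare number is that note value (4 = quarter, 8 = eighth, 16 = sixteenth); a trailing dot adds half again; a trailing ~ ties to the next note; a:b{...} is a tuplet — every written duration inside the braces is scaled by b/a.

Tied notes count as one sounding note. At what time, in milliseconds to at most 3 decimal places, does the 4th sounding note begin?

1. 0.0ms @ 0 + 167.832ms (2/5)
2. 167.832ms @ 2/5 + 83.916ms (1/5)
3. 251.748ms @ 3/5 + 167.832ms (2/5)
4. 419.58ms @ 1 + 419.58ms (1)

note 4 onset = 1b = 419.58ms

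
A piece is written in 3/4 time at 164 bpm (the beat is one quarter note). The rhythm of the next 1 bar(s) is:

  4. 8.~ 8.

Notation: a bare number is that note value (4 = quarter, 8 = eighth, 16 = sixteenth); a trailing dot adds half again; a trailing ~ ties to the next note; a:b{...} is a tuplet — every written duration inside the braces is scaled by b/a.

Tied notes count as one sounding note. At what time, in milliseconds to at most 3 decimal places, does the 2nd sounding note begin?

1. 0.0ms @ 0 + 548.78ms (3/2)
2. 548.78ms @ 3/2 + 548.78ms (3/2)

note 2 onset = 3/2b = 548.78ms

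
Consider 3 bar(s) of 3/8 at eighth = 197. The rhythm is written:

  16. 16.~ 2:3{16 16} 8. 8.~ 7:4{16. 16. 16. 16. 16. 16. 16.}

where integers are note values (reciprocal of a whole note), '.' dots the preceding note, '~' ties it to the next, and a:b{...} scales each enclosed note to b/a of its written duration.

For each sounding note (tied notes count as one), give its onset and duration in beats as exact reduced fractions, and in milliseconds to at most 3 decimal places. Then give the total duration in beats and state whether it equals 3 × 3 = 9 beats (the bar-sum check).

1) 0.0ms=0b +228.426ms=3/4b
2) 228.426ms=3/4b +456.853ms=3/2b
3) 685.279ms=9/4b +228.426ms=3/4b
4) 913.706ms=3b +456.853ms=3/2b
5) 1370.558ms=9/2b +587.382ms=27/14b
6) 1957.941ms=45/7b +130.529ms=3/7b
7) 2088.47ms=48/7b +130.529ms=3/7b
8) 2218.999ms=51/7b +130.529ms=3/7b
9) 2349.529ms=54/7b +130.529ms=3/7b
10) 2480.058ms=57/7b +130.529ms=3/7b
11) 2610.587ms=60/7b +130.529ms=3/7b
Σ=9b of 9 (197bpm 3/8) — PASS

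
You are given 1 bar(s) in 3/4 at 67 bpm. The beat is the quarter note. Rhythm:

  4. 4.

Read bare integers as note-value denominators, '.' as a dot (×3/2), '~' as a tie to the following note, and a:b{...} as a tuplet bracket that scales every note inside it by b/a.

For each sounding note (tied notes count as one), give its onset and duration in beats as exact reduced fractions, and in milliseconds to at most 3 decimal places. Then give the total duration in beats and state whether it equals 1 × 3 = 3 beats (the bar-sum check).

1) 0.0ms=0b +1343.284ms=3/2b
2) 1343.284ms=3/2b +1343.284ms=3/2b
Σ=3b of 3 (67bpm 3/4) — PASS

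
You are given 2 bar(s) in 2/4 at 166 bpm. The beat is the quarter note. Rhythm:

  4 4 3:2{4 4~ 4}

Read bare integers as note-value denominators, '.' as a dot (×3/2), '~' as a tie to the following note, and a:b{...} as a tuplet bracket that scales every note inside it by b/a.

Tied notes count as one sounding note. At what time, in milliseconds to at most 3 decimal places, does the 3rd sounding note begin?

1. 0.0ms @ 0 + 361.446ms (1)
2. 361.446ms @ 1 + 361.446ms (1)
3. 722.892ms @ 2 + 240.964ms (2/3)
4. 963.855ms @ 8/3 + 481.928ms (4/3)

note 3 onset = 2b = 722.892ms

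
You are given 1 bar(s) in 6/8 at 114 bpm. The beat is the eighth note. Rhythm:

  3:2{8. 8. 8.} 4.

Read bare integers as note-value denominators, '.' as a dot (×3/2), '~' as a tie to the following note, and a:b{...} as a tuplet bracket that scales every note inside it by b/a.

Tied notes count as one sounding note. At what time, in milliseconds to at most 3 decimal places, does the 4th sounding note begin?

note 4 onset = 3b = 1578.947ms

1. 0.0ms @ 0 + 526.316ms (1)
2. 526.316ms @ 1 + 526.316ms (1)
3. 1052.632ms @ 2 + 526.316ms (1)
4. 1578.947ms @ 3 + 1578.947ms (3)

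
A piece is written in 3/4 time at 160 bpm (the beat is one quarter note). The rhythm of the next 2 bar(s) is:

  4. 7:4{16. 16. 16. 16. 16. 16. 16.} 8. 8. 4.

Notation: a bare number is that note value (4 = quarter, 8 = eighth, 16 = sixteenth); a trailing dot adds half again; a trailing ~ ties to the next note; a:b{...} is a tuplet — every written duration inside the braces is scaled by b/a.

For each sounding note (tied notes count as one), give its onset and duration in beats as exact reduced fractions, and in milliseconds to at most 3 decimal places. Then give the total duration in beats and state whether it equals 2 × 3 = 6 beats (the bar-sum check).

1) 0.0ms=0b +562.5ms=3/2b
2) 562.5ms=3/2b +80.357ms=3/14b
3) 642.857ms=12/7b +80.357ms=3/14b
4) 723.214ms=27/14b +80.357ms=3/14b
5) 803.571ms=15/7b +80.357ms=3/14b
6) 883.929ms=33/14b +80.357ms=3/14b
7) 964.286ms=18/7b +80.357ms=3/14b
8) 1044.643ms=39/14b +80.357ms=3/14b
9) 1125.0ms=3b +281.25ms=3/4b
10) 1406.25ms=15/4b +281.25ms=3/4b
11) 1687.5ms=9/2b +562.5ms=3/2b
Σ=6b of 6 (160bpm 3/4) — PASS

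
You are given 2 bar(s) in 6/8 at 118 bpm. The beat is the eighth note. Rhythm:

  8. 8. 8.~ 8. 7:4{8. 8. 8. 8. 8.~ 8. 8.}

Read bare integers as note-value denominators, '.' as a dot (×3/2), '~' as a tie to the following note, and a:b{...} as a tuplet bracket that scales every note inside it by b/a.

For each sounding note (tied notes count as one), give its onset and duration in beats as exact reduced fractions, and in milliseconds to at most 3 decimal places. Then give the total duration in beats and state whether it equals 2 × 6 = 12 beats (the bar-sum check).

1) 0.0ms=0b +762.712ms=3/2b
2) 762.712ms=3/2b +762.712ms=3/2b
3) 1525.424ms=3b +1525.424ms=3b
4) 3050.847ms=6b +435.835ms=6/7b
5) 3486.683ms=48/7b +435.835ms=6/7b
6) 3922.518ms=54/7b +435.835ms=6/7b
7) 4358.354ms=60/7b +435.835ms=6/7b
8) 4794.189ms=66/7b +871.671ms=12/7b
9) 5665.86ms=78/7b +435.835ms=6/7b
Σ=12b of 12 (118bpm 6/8) — PASS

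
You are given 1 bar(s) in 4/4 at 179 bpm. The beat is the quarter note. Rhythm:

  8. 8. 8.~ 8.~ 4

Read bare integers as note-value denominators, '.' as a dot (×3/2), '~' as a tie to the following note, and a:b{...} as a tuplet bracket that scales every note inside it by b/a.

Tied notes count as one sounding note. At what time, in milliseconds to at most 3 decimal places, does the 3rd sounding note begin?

1. 0.0ms @ 0 + 251.397ms (3/4)
2. 251.397ms @ 3/4 + 251.397ms (3/4)
3. 502.793ms @ 3/2 + 837.989ms (5/2)

note 3 onset = 3/2b = 502.793ms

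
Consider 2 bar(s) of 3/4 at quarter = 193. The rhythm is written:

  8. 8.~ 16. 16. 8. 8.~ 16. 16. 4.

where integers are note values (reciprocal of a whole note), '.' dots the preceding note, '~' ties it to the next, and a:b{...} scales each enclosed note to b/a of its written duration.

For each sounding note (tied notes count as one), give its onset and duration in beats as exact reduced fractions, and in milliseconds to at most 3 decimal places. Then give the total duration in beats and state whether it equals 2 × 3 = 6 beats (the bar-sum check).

1) 0.0ms=0b +233.161ms=3/4b
2) 233.161ms=3/4b +349.741ms=9/8b
3) 582.902ms=15/8b +116.58ms=3/8b
4) 699.482ms=9/4b +233.161ms=3/4b
5) 932.642ms=3b +349.741ms=9/8b
6) 1282.383ms=33/8b +116.58ms=3/8b
7) 1398.964ms=9/2b +466.321ms=3/2b
Σ=6b of 6 (193bpm 3/4) — PASS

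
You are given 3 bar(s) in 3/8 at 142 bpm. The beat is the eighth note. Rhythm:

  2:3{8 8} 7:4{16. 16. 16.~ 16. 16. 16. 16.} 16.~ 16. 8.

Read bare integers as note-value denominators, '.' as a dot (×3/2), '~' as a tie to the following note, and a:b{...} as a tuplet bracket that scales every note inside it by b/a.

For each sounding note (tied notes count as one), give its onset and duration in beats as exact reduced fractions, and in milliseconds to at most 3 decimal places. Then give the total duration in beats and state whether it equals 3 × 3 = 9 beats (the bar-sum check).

1) 0.0ms=0b +633.803ms=3/2b
2) 633.803ms=3/2b +633.803ms=3/2b
3) 1267.606ms=3b +181.087ms=3/7b
4) 1448.692ms=24/7b +181.087ms=3/7b
5) 1629.779ms=27/7b +362.173ms=6/7b
6) 1991.952ms=33/7b +181.087ms=3/7b
7) 2173.038ms=36/7b +181.087ms=3/7b
8) 2354.125ms=39/7b +181.087ms=3/7b
9) 2535.211ms=6b +633.803ms=3/2b
10) 3169.014ms=15/2b +633.803ms=3/2b
Σ=9b of 9 (142bpm 3/8) — PASS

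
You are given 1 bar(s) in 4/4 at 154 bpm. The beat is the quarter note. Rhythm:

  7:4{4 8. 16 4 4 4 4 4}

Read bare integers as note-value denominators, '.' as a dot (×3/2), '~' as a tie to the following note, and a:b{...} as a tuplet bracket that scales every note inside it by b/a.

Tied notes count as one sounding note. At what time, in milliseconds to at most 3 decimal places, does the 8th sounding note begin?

1. 0.0ms @ 0 + 222.635ms (4/7)
2. 222.635ms @ 4/7 + 166.976ms (3/7)
3. 389.61ms @ 1 + 55.659ms (1/7)
4. 445.269ms @ 8/7 + 222.635ms (4/7)
5. 667.904ms @ 12/7 + 222.635ms (4/7)
6. 890.538ms @ 16/7 + 222.635ms (4/7)
7. 1113.173ms @ 20/7 + 222.635ms (4/7)
8. 1335.807ms @ 24/7 + 222.635ms (4/7)

note 8 onset = 24/7b = 1335.807ms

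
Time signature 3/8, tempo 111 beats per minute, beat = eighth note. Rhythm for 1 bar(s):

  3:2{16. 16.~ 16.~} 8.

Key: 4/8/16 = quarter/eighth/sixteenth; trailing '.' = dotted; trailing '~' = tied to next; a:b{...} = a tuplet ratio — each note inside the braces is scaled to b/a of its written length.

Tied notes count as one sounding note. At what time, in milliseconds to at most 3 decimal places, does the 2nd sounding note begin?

note 2 onset = 1/2b = 270.27ms

1. 0.0ms @ 0 + 270.27ms (1/2)
2. 270.27ms @ 1/2 + 1351.351ms (5/2)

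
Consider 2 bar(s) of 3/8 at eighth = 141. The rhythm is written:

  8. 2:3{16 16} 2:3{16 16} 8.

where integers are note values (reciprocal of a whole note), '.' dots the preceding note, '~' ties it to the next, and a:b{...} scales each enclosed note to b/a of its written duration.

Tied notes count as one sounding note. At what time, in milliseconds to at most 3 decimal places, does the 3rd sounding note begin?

note 3 onset = 9/4b = 957.447ms

1. 0.0ms @ 0 + 638.298ms (3/2)
2. 638.298ms @ 3/2 + 319.149ms (3/4)
3. 957.447ms @ 9/4 + 319.149ms (3/4)
4. 1276.596ms @ 3 + 319.149ms (3/4)
5. 1595.745ms @ 15/4 + 319.149ms (3/4)
6. 1914.894ms @ 9/2 + 638.298ms (3/2)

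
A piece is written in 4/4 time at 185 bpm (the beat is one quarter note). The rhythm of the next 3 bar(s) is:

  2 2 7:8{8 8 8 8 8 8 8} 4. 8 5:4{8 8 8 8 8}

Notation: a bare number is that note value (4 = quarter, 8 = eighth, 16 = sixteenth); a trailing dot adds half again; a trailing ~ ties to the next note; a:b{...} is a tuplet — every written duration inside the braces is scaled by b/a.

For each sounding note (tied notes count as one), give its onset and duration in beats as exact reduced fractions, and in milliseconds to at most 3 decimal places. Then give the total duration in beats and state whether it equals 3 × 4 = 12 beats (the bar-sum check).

1) 0.0ms=0b +648.649ms=2b
2) 648.649ms=2b +648.649ms=2b
3) 1297.297ms=4b +185.328ms=4/7b
4) 1482.625ms=32/7b +185.328ms=4/7b
5) 1667.954ms=36/7b +185.328ms=4/7b
6) 1853.282ms=40/7b +185.328ms=4/7b
7) 2038.61ms=44/7b +185.328ms=4/7b
8) 2223.938ms=48/7b +185.328ms=4/7b
9) 2409.266ms=52/7b +185.328ms=4/7b
10) 2594.595ms=8b +486.486ms=3/2b
11) 3081.081ms=19/2b +162.162ms=1/2b
12) 3243.243ms=10b +129.73ms=2/5b
13) 3372.973ms=52/5b +129.73ms=2/5b
14) 3502.703ms=54/5b +129.73ms=2/5b
15) 3632.432ms=56/5b +129.73ms=2/5b
16) 3762.162ms=58/5b +129.73ms=2/5b
Σ=12b of 12 (185bpm 4/4) — PASS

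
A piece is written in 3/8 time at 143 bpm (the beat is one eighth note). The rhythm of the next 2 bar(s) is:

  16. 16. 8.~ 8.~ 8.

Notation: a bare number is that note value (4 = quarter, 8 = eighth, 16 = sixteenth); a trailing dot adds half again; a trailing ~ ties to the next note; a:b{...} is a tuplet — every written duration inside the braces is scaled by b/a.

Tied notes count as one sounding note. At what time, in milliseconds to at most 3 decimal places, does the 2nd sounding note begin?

note 2 onset = 3/4b = 314.685ms

1. 0.0ms @ 0 + 314.685ms (3/4)
2. 314.685ms @ 3/4 + 314.685ms (3/4)
3. 629.371ms @ 3/2 + 1888.112ms (9/2)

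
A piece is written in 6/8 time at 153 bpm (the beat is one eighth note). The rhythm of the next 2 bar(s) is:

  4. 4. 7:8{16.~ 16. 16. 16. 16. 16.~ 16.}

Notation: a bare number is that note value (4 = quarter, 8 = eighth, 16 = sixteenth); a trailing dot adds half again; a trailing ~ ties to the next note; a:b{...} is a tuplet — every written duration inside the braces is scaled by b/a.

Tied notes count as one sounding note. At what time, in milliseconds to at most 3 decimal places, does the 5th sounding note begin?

note 5 onset = 60/7b = 3361.345ms

1. 0.0ms @ 0 + 1176.471ms (3)
2. 1176.471ms @ 3 + 1176.471ms (3)
3. 2352.941ms @ 6 + 672.269ms (12/7)
4. 3025.21ms @ 54/7 + 336.134ms (6/7)
5. 3361.345ms @ 60/7 + 336.134ms (6/7)
6. 3697.479ms @ 66/7 + 336.134ms (6/7)
7. 4033.613ms @ 72/7 + 672.269ms (12/7)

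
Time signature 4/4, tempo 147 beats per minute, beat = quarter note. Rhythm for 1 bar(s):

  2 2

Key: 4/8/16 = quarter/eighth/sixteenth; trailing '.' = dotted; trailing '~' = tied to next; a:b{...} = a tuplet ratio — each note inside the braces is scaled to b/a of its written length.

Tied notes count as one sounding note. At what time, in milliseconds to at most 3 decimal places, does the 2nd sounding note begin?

note 2 onset = 2b = 816.327ms

1. 0.0ms @ 0 + 816.327ms (2)
2. 816.327ms @ 2 + 816.327ms (2)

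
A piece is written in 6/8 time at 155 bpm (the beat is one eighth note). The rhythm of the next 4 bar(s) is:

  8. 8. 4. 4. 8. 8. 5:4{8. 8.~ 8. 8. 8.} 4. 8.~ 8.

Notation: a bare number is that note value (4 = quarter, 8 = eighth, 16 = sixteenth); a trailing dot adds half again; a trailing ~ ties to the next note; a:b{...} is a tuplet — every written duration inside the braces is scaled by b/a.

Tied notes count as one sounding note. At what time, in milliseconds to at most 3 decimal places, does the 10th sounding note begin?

note 10 onset = 84/5b = 6503.226ms

1. 0.0ms @ 0 + 580.645ms (3/2)
2. 580.645ms @ 3/2 + 580.645ms (3/2)
3. 1161.29ms @ 3 + 1161.29ms (3)
4. 2322.581ms @ 6 + 1161.29ms (3)
5. 3483.871ms @ 9 + 580.645ms (3/2)
6. 4064.516ms @ 21/2 + 580.645ms (3/2)
7. 4645.161ms @ 12 + 464.516ms (6/5)
8. 5109.677ms @ 66/5 + 929.032ms (12/5)
9. 6038.71ms @ 78/5 + 464.516ms (6/5)
10. 6503.226ms @ 84/5 + 464.516ms (6/5)
11. 6967.742ms @ 18 + 1161.29ms (3)
12. 8129.032ms @ 21 + 1161.29ms (3)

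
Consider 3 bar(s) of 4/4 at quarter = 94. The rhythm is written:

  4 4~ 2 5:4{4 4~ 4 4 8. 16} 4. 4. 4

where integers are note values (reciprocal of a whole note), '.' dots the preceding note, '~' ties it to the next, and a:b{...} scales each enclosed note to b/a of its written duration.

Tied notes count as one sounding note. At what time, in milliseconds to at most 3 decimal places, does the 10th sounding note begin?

1. 0.0ms @ 0 + 638.298ms (1)
2. 638.298ms @ 1 + 1914.894ms (3)
3. 2553.191ms @ 4 + 510.638ms (4/5)
4. 3063.83ms @ 24/5 + 1021.277ms (8/5)
5. 4085.106ms @ 32/5 + 510.638ms (4/5)
6. 4595.745ms @ 36/5 + 382.979ms (3/5)
7. 4978.723ms @ 39/5 + 127.66ms (1/5)
8. 5106.383ms @ 8 + 957.447ms (3/2)
9. 6063.83ms @ 19/2 + 957.447ms (3/2)
10. 7021.277ms @ 11 + 638.298ms (1)

note 10 onset = 11b = 7021.277ms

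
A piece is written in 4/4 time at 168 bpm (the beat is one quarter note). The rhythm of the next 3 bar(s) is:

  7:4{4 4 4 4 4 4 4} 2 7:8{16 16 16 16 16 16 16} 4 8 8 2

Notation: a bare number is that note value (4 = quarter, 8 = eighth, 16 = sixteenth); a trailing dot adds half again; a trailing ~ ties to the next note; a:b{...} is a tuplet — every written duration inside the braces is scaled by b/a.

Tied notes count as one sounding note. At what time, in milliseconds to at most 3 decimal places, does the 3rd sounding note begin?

1. 0.0ms @ 0 + 204.082ms (4/7)
2. 204.082ms @ 4/7 + 204.082ms (4/7)
3. 408.163ms @ 8/7 + 204.082ms (4/7)
4. 612.245ms @ 12/7 + 204.082ms (4/7)
5. 816.327ms @ 16/7 + 204.082ms (4/7)
6. 1020.408ms @ 20/7 + 204.082ms (4/7)
7. 1224.49ms @ 24/7 + 204.082ms (4/7)
8. 1428.571ms @ 4 + 714.286ms (2)
9. 2142.857ms @ 6 + 102.041ms (2/7)
10. 2244.898ms @ 44/7 + 102.041ms (2/7)
11. 2346.939ms @ 46/7 + 102.041ms (2/7)
12. 2448.98ms @ 48/7 + 102.041ms (2/7)
13. 2551.02ms @ 50/7 + 102.041ms (2/7)
14. 2653.061ms @ 52/7 + 102.041ms (2/7)
15. 2755.102ms @ 54/7 + 102.041ms (2/7)
16. 2857.143ms @ 8 + 357.143ms (1)
17. 3214.286ms @ 9 + 178.571ms (1/2)
18. 3392.857ms @ 19/2 + 178.571ms (1/2)
19. 3571.429ms @ 10 + 714.286ms (2)

note 3 onset = 8/7b = 408.163ms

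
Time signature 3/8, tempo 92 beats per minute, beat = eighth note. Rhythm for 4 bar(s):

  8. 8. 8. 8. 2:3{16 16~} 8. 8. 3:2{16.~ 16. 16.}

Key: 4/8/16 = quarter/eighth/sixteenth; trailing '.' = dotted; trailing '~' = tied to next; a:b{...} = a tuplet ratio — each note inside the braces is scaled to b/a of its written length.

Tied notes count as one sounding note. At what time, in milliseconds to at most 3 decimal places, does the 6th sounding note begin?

1. 0.0ms @ 0 + 978.261ms (3/2)
2. 978.261ms @ 3/2 + 978.261ms (3/2)
3. 1956.522ms @ 3 + 978.261ms (3/2)
4. 2934.783ms @ 9/2 + 978.261ms (3/2)
5. 3913.043ms @ 6 + 489.13ms (3/4)
6. 4402.174ms @ 27/4 + 1467.391ms (9/4)
7. 5869.565ms @ 9 + 978.261ms (3/2)
8. 6847.826ms @ 21/2 + 652.174ms (1)
9. 7500.0ms @ 23/2 + 326.087ms (1/2)

note 6 onset = 27/4b = 4402.174ms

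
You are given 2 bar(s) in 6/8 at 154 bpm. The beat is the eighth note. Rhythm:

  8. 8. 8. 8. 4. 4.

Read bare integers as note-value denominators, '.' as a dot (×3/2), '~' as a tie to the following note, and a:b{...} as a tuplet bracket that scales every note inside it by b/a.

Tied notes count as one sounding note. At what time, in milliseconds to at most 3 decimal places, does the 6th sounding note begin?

note 6 onset = 9b = 3506.494ms

1. 0.0ms @ 0 + 584.416ms (3/2)
2. 584.416ms @ 3/2 + 584.416ms (3/2)
3. 1168.831ms @ 3 + 584.416ms (3/2)
4. 1753.247ms @ 9/2 + 584.416ms (3/2)
5. 2337.662ms @ 6 + 1168.831ms (3)
6. 3506.494ms @ 9 + 1168.831ms (3)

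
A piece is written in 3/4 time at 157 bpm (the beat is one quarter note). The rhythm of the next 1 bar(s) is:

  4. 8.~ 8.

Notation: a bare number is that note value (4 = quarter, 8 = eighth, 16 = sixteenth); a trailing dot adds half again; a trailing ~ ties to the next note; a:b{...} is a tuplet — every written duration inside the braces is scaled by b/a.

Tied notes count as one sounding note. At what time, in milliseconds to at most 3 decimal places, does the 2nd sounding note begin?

1. 0.0ms @ 0 + 573.248ms (3/2)
2. 573.248ms @ 3/2 + 573.248ms (3/2)

note 2 onset = 3/2b = 573.248ms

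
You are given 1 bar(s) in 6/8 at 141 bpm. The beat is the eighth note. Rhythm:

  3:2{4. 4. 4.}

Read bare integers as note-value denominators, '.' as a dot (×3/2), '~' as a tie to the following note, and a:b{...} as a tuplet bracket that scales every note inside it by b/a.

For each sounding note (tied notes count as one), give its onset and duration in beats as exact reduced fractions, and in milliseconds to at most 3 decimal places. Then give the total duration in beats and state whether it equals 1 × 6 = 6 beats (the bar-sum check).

1) 0.0ms=0b +851.064ms=2b
2) 851.064ms=2b +851.064ms=2b
3) 1702.128ms=4b +851.064ms=2b
Σ=6b of 6 (141bpm 6/8) — PASS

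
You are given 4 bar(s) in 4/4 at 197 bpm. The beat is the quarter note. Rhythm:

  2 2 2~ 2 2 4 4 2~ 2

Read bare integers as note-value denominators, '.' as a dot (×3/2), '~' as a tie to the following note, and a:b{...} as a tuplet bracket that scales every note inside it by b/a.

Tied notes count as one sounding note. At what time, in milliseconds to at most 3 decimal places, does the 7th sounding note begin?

1. 0.0ms @ 0 + 609.137ms (2)
2. 609.137ms @ 2 + 609.137ms (2)
3. 1218.274ms @ 4 + 1218.274ms (4)
4. 2436.548ms @ 8 + 609.137ms (2)
5. 3045.685ms @ 10 + 304.569ms (1)
6. 3350.254ms @ 11 + 304.569ms (1)
7. 3654.822ms @ 12 + 1218.274ms (4)

note 7 onset = 12b = 3654.822ms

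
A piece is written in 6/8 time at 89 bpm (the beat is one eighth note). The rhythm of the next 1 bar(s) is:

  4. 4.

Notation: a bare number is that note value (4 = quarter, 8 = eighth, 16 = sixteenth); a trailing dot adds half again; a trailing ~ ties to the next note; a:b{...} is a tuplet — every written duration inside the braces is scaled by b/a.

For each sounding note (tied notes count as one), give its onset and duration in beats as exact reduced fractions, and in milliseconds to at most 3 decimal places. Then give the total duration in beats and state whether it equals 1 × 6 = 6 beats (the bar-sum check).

1) 0.0ms=0b +2022.472ms=3b
2) 2022.472ms=3b +2022.472ms=3b
Σ=6b of 6 (89bpm 6/8) — PASS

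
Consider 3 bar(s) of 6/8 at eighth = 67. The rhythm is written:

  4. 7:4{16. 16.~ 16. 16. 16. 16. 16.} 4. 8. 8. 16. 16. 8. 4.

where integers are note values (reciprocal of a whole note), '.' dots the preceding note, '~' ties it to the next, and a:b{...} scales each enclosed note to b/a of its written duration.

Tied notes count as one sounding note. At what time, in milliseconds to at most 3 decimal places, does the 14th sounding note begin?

1. 0.0ms @ 0 + 2686.567ms (3)
2. 2686.567ms @ 3 + 383.795ms (3/7)
3. 3070.362ms @ 24/7 + 767.591ms (6/7)
4. 3837.953ms @ 30/7 + 383.795ms (3/7)
5. 4221.748ms @ 33/7 + 383.795ms (3/7)
6. 4605.544ms @ 36/7 + 383.795ms (3/7)
7. 4989.339ms @ 39/7 + 383.795ms (3/7)
8. 5373.134ms @ 6 + 2686.567ms (3)
9. 8059.701ms @ 9 + 1343.284ms (3/2)
10. 9402.985ms @ 21/2 + 1343.284ms (3/2)
11. 10746.269ms @ 12 + 671.642ms (3/4)
12. 11417.91ms @ 51/4 + 671.642ms (3/4)
13. 12089.552ms @ 27/2 + 1343.284ms (3/2)
14. 13432.836ms @ 15 + 2686.567ms (3)

note 14 onset = 15b = 13432.836ms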